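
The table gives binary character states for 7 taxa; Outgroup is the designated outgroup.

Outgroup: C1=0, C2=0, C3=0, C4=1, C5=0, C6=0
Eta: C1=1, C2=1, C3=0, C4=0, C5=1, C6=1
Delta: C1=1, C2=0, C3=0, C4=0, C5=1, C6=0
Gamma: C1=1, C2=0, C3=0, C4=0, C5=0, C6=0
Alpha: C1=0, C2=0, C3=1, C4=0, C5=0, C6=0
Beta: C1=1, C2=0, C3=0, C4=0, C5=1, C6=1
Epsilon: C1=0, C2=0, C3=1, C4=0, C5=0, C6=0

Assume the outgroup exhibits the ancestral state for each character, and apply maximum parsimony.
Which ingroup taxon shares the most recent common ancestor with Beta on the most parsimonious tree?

Character polarity is set by the outgroup: the derived state is whichever differs from the outgroup's state, so for C4 the derived state is '0', and for the remaining characters it is '1'.
C1 (derived state '1') is shared by Beta, Delta, Eta, and Gamma — a synapomorphy uniting that clade.
C2 (derived state '1') is unique to Eta (autapomorphy; uninformative for grouping).
Only Alpha and Epsilon show the derived state '1' for C3, supporting them as a clade.
C4 (derived state '0') is shared by all ingroup taxa — unites the whole ingroup.
C5: derived state '1' in Beta, Delta, and Eta only — synapomorphy for {Beta, Delta, Eta}.
Only Beta and Eta show the derived state '1' for C6, supporting them as a clade.
Most parsimonious ingroup topology: ((((Eta,Beta),Delta),Gamma),(Alpha,Epsilon)).
Beta and Eta form a cherry on this tree, so they are sister taxa.

Eta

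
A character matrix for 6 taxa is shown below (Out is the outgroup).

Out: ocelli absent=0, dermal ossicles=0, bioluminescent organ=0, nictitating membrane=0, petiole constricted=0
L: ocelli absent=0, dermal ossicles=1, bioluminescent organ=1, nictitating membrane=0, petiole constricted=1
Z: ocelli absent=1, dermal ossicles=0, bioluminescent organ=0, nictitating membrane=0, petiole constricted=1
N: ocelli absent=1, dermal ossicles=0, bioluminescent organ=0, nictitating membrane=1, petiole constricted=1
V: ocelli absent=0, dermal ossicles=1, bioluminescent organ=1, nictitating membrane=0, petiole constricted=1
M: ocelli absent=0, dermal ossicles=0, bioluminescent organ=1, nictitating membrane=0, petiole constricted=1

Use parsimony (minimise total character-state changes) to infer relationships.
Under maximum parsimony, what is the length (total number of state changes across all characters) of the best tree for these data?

The outgroup has state '0' for every character, so '1' is the derived state throughout.
Only N and Z show the derived state '1' for ocelli absent, supporting them as a clade.
dermal ossicles: derived state '1' in L and V only — synapomorphy for {L, V}.
bioluminescent organ: derived state '1' in L, M, and V only — synapomorphy for {L, M, V}.
nictitating membrane: derived state '1' in N only — an autapomorphy, so it tells us nothing about relationships among taxa.
All ingroup taxa share the derived state '1' for petiole constricted; it defines the ingroup but does not resolve relationships within it.
Most parsimonious ingroup topology: (((L,V),M),(Z,N)).
Changes per character on this tree: ocelli absent: 1; dermal ossicles: 1; bioluminescent organ: 1; nictitating membrane: 1; petiole constricted: 1.
Total = 5.

5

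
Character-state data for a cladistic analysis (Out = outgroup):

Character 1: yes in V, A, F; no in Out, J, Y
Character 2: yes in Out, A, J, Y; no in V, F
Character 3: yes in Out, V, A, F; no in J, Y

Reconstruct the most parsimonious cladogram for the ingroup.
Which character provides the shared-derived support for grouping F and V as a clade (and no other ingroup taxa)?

Character polarity is set by the outgroup: the derived state is whichever differs from the outgroup's state, so for Character 2, Character 3 the derived state is 'no', and for the remaining characters it is 'yes'.
Character 1 (derived state 'yes') is shared by A, F, and V — a synapomorphy uniting that clade.
Character 2: derived state 'no' in F and V only — synapomorphy for {F, V}.
Only J and Y show the derived state 'no' for Character 3, supporting them as a clade.
Most parsimonious ingroup topology: (((V,F),A),(J,Y)).
The clade {F, V} is supported by Character 2: its derived state 'no' occurs in exactly those taxa and in no other taxon (including the outgroup).

Character 2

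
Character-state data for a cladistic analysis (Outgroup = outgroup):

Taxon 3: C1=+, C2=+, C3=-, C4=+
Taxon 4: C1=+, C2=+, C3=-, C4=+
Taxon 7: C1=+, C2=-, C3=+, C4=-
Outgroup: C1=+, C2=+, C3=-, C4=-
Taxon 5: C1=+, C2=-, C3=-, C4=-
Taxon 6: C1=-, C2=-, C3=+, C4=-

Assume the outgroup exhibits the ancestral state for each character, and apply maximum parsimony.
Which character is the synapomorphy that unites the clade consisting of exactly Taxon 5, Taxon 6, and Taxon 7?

Character polarity is set by the outgroup: the derived state is whichever differs from the outgroup's state, so for C1, C2 the derived state is '-', and for the remaining characters it is '+'.
C1 (derived state '-') is unique to Taxon 6 (autapomorphy; uninformative for grouping).
C2 (derived state '-') is shared by Taxon 5, Taxon 6, and Taxon 7 — a synapomorphy uniting that clade.
Only Taxon 6 and Taxon 7 show the derived state '+' for C3, supporting them as a clade.
C4 (derived state '+') is shared by Taxon 3 and Taxon 4 — a synapomorphy uniting that clade.
Most parsimonious ingroup topology: (((Taxon 6,Taxon 7),Taxon 5),(Taxon 3,Taxon 4)).
The clade {Taxon 5, Taxon 6, Taxon 7} is supported by C2: its derived state '-' occurs in exactly those taxa and in no other taxon (including the outgroup).

C2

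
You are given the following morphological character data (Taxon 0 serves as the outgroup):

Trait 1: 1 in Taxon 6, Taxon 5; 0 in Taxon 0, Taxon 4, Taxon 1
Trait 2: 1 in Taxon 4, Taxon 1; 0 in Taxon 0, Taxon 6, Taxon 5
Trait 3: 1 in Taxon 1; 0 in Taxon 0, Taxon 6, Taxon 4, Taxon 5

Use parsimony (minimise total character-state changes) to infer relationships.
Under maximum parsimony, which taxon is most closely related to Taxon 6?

The outgroup has state '0' for every character, so '1' is the derived state throughout.
Trait 1 (derived state '1') is shared by Taxon 5 and Taxon 6 — a synapomorphy uniting that clade.
Trait 2: derived state '1' in Taxon 1 and Taxon 4 only — synapomorphy for {Taxon 1, Taxon 4}.
Trait 3 (derived state '1') is unique to Taxon 1 (autapomorphy; uninformative for grouping).
Most parsimonious ingroup topology: ((Taxon 6,Taxon 5),(Taxon 4,Taxon 1)).
Taxon 6 and Taxon 5 form a cherry on this tree, so they are sister taxa.

Taxon 5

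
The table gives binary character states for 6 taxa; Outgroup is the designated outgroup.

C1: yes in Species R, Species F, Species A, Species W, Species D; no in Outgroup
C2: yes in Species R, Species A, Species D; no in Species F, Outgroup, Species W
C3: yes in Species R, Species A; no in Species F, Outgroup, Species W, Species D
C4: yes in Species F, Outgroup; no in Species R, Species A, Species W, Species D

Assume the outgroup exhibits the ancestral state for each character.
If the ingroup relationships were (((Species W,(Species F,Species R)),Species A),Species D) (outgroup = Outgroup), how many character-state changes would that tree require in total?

Map each character onto (((Species W,(Species F,Species R)),Species A),Species D) (rooted by Outgroup) and count the minimum state changes it requires (Fitch parsimony):
C1: 1; C2: 3; C3: 2; C4: 2.
Total tree length = 8.

8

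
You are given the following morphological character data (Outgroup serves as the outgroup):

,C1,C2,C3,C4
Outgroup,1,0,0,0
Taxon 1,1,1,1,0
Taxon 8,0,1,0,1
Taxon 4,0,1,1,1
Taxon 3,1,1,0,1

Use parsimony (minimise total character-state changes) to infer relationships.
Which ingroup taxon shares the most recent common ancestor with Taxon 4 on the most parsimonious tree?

Character polarity is set by the outgroup: the derived state is whichever differs from the outgroup's state, so for C1 the derived state is '0', and for the remaining characters it is '1'.
Only Taxon 4 and Taxon 8 show the derived state '0' for C1, supporting them as a clade.
All ingroup taxa share the derived state '1' for C2; it defines the ingroup but does not resolve relationships within it.
C3 (state '1') occurs in Taxon 1 and Taxon 4 but conflicts with the nesting implied by the other characters — most parsimoniously interpreted as homoplasy.
C4: derived state '1' in Taxon 3, Taxon 4, and Taxon 8 only — synapomorphy for {Taxon 3, Taxon 4, Taxon 8}.
Most parsimonious ingroup topology: (Taxon 1,((Taxon 8,Taxon 4),Taxon 3)).
Taxon 4 and Taxon 8 form a cherry on this tree, so they are sister taxa.

Taxon 8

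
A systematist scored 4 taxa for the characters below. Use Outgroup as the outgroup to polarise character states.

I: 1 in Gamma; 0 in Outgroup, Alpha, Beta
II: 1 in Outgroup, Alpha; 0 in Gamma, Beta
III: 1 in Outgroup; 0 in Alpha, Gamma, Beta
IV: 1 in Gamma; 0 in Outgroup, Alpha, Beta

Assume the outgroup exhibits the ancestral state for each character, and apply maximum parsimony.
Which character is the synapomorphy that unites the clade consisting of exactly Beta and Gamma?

II

Character polarity is set by the outgroup: the derived state is whichever differs from the outgroup's state, so for II, III the derived state is '0', and for the remaining characters it is '1'.
I: derived state '1' in Gamma only — an autapomorphy, so it tells us nothing about relationships among taxa.
II (derived state '0') is shared by Beta and Gamma — a synapomorphy uniting that clade.
All ingroup taxa share the derived state '0' for III; it defines the ingroup but does not resolve relationships within it.
IV (derived state '1') is unique to Gamma (autapomorphy; uninformative for grouping).
Most parsimonious ingroup topology: (Alpha,(Gamma,Beta)).
The clade {Beta, Gamma} is supported by II: its derived state '0' occurs in exactly those taxa and in no other taxon (including the outgroup).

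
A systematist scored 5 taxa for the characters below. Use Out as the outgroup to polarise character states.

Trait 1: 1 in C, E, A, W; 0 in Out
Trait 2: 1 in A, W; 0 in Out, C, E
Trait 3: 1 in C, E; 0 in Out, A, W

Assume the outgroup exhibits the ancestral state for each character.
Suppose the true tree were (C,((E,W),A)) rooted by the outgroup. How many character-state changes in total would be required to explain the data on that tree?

Map each character onto (C,((E,W),A)) (rooted by Out) and count the minimum state changes it requires (Fitch parsimony):
Trait 1: 1; Trait 2: 2; Trait 3: 2.
Total tree length = 5.

5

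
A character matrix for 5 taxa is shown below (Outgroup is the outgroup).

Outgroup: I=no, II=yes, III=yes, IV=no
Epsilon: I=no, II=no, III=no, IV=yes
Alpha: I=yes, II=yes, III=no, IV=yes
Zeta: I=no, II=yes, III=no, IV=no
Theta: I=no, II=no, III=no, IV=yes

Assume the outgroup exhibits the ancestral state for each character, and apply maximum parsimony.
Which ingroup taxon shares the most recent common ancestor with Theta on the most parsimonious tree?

Character polarity is set by the outgroup: the derived state is whichever differs from the outgroup's state, so for II, III the derived state is 'no', and for the remaining characters it is 'yes'.
I (derived state 'yes') is unique to Alpha (autapomorphy; uninformative for grouping).
II: derived state 'no' in Epsilon and Theta only — synapomorphy for {Epsilon, Theta}.
All ingroup taxa share the derived state 'no' for III; it defines the ingroup but does not resolve relationships within it.
IV (derived state 'yes') is shared by Alpha, Epsilon, and Theta — a synapomorphy uniting that clade.
Most parsimonious ingroup topology: (((Epsilon,Theta),Alpha),Zeta).
Theta and Epsilon form a cherry on this tree, so they are sister taxa.

Epsilon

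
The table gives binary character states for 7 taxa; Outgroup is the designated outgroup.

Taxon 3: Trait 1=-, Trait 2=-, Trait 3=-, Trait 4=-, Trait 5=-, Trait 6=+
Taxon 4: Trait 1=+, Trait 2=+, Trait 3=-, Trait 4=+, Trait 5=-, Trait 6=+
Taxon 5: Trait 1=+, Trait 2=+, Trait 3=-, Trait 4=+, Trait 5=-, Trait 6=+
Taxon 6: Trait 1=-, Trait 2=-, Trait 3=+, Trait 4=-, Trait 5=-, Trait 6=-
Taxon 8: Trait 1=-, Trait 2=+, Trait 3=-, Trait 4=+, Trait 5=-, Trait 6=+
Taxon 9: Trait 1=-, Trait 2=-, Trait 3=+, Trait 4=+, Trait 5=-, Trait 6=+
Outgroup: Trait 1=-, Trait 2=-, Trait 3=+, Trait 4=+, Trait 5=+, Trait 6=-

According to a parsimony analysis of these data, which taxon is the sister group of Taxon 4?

Taxon 5

Character polarity is set by the outgroup: the derived state is whichever differs from the outgroup's state, so for Trait 3, Trait 4, Trait 5 the derived state is '-', and for the remaining characters it is '+'.
Trait 1 (derived state '+') is shared by Taxon 4 and Taxon 5 — a synapomorphy uniting that clade.
Only Taxon 4, Taxon 5, and Taxon 8 show the derived state '+' for Trait 2, supporting them as a clade.
Trait 3 (derived state '-') is shared by Taxon 3, Taxon 4, Taxon 5, and Taxon 8 — a synapomorphy uniting that clade.
Trait 4 groups Taxon 3 and Taxon 6, which is incompatible with the clades supported by the remaining characters; treating it as convergent (homoplasy) costs fewer steps than any alternative tree.
All ingroup taxa share the derived state '-' for Trait 5; it defines the ingroup but does not resolve relationships within it.
Trait 6 (derived state '+') is shared by Taxon 3, Taxon 4, Taxon 5, Taxon 8, and Taxon 9 — a synapomorphy uniting that clade.
Most parsimonious ingroup topology: ((Taxon 9,(Taxon 3,(Taxon 8,(Taxon 5,Taxon 4)))),Taxon 6).
Taxon 4 and Taxon 5 form a cherry on this tree, so they are sister taxa.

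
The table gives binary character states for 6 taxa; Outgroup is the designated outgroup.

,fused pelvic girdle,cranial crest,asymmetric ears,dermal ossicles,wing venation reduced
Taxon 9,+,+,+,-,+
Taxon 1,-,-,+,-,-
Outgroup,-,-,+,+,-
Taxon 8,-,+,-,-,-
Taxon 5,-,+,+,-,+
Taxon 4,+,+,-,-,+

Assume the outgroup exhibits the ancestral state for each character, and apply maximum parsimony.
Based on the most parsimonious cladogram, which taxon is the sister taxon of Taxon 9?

Character polarity is set by the outgroup: the derived state is whichever differs from the outgroup's state, so for asymmetric ears, dermal ossicles the derived state is '-', and for the remaining characters it is '+'.
Only Taxon 4 and Taxon 9 show the derived state '+' for fused pelvic girdle, supporting them as a clade.
cranial crest (derived state '+') is shared by Taxon 4, Taxon 5, Taxon 8, and Taxon 9 — a synapomorphy uniting that clade.
asymmetric ears groups Taxon 4 and Taxon 8, which is incompatible with the clades supported by the remaining characters; treating it as convergent (homoplasy) costs fewer steps than any alternative tree.
All ingroup taxa share the derived state '-' for dermal ossicles; it defines the ingroup but does not resolve relationships within it.
wing venation reduced (derived state '+') is shared by Taxon 4, Taxon 5, and Taxon 9 — a synapomorphy uniting that clade.
Most parsimonious ingroup topology: (((Taxon 5,(Taxon 9,Taxon 4)),Taxon 8),Taxon 1).
Taxon 9 and Taxon 4 form a cherry on this tree, so they are sister taxa.

Taxon 4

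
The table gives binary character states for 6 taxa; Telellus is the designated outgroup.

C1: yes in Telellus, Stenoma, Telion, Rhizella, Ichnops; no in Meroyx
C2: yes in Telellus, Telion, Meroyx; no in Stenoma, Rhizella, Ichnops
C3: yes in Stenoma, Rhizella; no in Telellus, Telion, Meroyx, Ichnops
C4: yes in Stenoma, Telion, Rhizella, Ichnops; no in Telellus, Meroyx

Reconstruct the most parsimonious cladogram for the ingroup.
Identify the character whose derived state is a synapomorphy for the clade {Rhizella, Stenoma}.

Character polarity is set by the outgroup: the derived state is whichever differs from the outgroup's state, so for C1, C2 the derived state is 'no', and for the remaining characters it is 'yes'.
C1 (derived state 'no') is unique to Meroyx (autapomorphy; uninformative for grouping).
C2 (derived state 'no') is shared by Ichnops, Rhizella, and Stenoma — a synapomorphy uniting that clade.
C3: derived state 'yes' in Rhizella and Stenoma only — synapomorphy for {Rhizella, Stenoma}.
Only Ichnops, Rhizella, Stenoma, and Telion show the derived state 'yes' for C4, supporting them as a clade.
Most parsimonious ingroup topology: ((((Stenoma,Rhizella),Ichnops),Telion),Meroyx).
The clade {Rhizella, Stenoma} is supported by C3: its derived state 'yes' occurs in exactly those taxa and in no other taxon (including the outgroup).

C3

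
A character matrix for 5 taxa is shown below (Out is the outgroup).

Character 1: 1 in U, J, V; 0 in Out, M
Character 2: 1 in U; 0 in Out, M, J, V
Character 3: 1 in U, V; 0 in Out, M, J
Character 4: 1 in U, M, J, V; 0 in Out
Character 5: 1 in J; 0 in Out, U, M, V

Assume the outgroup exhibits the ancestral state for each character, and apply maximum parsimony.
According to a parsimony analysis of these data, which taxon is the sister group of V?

U

The outgroup has state '0' for every character, so '1' is the derived state throughout.
Only J, U, and V show the derived state '1' for Character 1, supporting them as a clade.
Character 2 (derived state '1') is unique to U (autapomorphy; uninformative for grouping).
Only U and V show the derived state '1' for Character 3, supporting them as a clade.
Character 4 (derived state '1') is shared by all ingroup taxa — unites the whole ingroup.
Character 5: derived state '1' in J only — an autapomorphy, so it tells us nothing about relationships among taxa.
Most parsimonious ingroup topology: (((U,V),J),M).
V and U form a cherry on this tree, so they are sister taxa.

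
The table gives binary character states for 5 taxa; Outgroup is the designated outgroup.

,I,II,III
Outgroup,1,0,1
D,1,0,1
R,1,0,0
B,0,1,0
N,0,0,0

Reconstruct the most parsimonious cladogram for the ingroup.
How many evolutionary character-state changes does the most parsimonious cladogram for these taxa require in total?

3

Character polarity is set by the outgroup: the derived state is whichever differs from the outgroup's state, so for I, III the derived state is '0', and for the remaining characters it is '1'.
I (derived state '0') is shared by B and N — a synapomorphy uniting that clade.
II (derived state '1') is unique to B (autapomorphy; uninformative for grouping).
III: derived state '0' in B, N, and R only — synapomorphy for {B, N, R}.
Most parsimonious ingroup topology: (D,(R,(B,N))).
Changes per character on this tree: I: 1; II: 1; III: 1.
Total = 3.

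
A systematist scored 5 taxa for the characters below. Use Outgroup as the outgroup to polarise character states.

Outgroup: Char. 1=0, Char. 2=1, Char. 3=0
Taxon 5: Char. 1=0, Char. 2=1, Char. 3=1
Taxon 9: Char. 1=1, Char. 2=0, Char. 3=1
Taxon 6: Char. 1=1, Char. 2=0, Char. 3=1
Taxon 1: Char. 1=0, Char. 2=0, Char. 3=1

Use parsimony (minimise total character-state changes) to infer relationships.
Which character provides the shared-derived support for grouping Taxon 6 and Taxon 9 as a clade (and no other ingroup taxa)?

Char. 1

Character polarity is set by the outgroup: the derived state is whichever differs from the outgroup's state, so for Char. 2 the derived state is '0', and for the remaining characters it is '1'.
Only Taxon 6 and Taxon 9 show the derived state '1' for Char. 1, supporting them as a clade.
Char. 2 (derived state '0') is shared by Taxon 1, Taxon 6, and Taxon 9 — a synapomorphy uniting that clade.
All ingroup taxa share the derived state '1' for Char. 3; it defines the ingroup but does not resolve relationships within it.
Most parsimonious ingroup topology: (Taxon 5,((Taxon 9,Taxon 6),Taxon 1)).
The clade {Taxon 6, Taxon 9} is supported by Char. 1: its derived state '1' occurs in exactly those taxa and in no other taxon (including the outgroup).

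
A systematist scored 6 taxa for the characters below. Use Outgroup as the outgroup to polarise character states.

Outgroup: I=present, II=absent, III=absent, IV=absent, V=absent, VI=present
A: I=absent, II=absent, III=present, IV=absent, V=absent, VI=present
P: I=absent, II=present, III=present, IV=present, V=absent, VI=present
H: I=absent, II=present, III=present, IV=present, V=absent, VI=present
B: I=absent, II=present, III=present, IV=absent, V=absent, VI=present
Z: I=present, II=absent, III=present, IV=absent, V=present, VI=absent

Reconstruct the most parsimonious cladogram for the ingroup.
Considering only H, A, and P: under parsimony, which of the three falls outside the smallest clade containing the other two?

Character polarity is set by the outgroup: the derived state is whichever differs from the outgroup's state, so for I, VI the derived state is 'absent', and for the remaining characters it is 'present'.
Only A, B, H, and P show the derived state 'absent' for I, supporting them as a clade.
II: derived state 'present' in B, H, and P only — synapomorphy for {B, H, P}.
III (derived state 'present') is shared by all ingroup taxa — unites the whole ingroup.
IV (derived state 'present') is shared by H and P — a synapomorphy uniting that clade.
V: derived state 'present' in Z only — an autapomorphy, so it tells us nothing about relationships among taxa.
VI: derived state 'absent' in Z only — an autapomorphy, so it tells us nothing about relationships among taxa.
Most parsimonious ingroup topology: ((A,((P,H),B)),Z).
P and H share a more recent common ancestor with each other than either does with A, so A is the least closely related of the three.

A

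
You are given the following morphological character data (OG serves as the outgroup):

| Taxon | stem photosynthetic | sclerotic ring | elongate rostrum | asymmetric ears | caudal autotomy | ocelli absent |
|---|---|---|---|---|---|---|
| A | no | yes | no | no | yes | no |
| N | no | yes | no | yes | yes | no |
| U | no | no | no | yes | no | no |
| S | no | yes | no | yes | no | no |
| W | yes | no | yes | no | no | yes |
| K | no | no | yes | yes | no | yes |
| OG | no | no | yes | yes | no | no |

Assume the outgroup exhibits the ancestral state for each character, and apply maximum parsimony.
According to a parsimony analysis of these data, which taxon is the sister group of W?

K

Character polarity is set by the outgroup: the derived state is whichever differs from the outgroup's state, so for elongate rostrum, asymmetric ears the derived state is 'no', and for the remaining characters it is 'yes'.
stem photosynthetic: derived state 'yes' in W only — an autapomorphy, so it tells us nothing about relationships among taxa.
sclerotic ring: derived state 'yes' in A, N, and S only — synapomorphy for {A, N, S}.
elongate rostrum (derived state 'no') is shared by A, N, S, and U — a synapomorphy uniting that clade.
asymmetric ears groups A and W, which is incompatible with the clades supported by the remaining characters; treating it as convergent (homoplasy) costs fewer steps than any alternative tree.
caudal autotomy: derived state 'yes' in A and N only — synapomorphy for {A, N}.
ocelli absent (derived state 'yes') is shared by K and W — a synapomorphy uniting that clade.
Most parsimonious ingroup topology: ((K,W),(((N,A),S),U)).
W and K form a cherry on this tree, so they are sister taxa.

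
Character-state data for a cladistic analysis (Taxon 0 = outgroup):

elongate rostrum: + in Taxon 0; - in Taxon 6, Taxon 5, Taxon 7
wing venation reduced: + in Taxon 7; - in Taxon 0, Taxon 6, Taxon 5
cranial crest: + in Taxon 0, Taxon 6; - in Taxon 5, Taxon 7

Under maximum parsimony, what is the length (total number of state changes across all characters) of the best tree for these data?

3

Character polarity is set by the outgroup: the derived state is whichever differs from the outgroup's state, so for elongate rostrum, cranial crest the derived state is '-', and for the remaining characters it is '+'.
elongate rostrum (derived state '-') is shared by all ingroup taxa — unites the whole ingroup.
wing venation reduced (derived state '+') is unique to Taxon 7 (autapomorphy; uninformative for grouping).
cranial crest: derived state '-' in Taxon 5 and Taxon 7 only — synapomorphy for {Taxon 5, Taxon 7}.
Most parsimonious ingroup topology: (Taxon 6,(Taxon 5,Taxon 7)).
Changes per character on this tree: elongate rostrum: 1; wing venation reduced: 1; cranial crest: 1.
Total = 3.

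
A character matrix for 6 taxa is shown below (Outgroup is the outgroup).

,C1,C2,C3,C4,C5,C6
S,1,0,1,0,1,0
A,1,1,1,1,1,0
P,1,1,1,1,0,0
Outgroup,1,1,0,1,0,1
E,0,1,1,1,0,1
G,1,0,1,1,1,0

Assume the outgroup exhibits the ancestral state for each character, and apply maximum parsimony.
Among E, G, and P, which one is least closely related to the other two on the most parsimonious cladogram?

E

Character polarity is set by the outgroup: the derived state is whichever differs from the outgroup's state, so for C1, C2, C4, C6 the derived state is '0', and for the remaining characters it is '1'.
C1 (derived state '0') is unique to E (autapomorphy; uninformative for grouping).
C2: derived state '0' in G and S only — synapomorphy for {G, S}.
All ingroup taxa share the derived state '1' for C3; it defines the ingroup but does not resolve relationships within it.
C4 (derived state '0') is unique to S (autapomorphy; uninformative for grouping).
C5 (derived state '1') is shared by A, G, and S — a synapomorphy uniting that clade.
Only A, G, P, and S show the derived state '0' for C6, supporting them as a clade.
Most parsimonious ingroup topology: (E,((A,(S,G)),P)).
G and P share a more recent common ancestor with each other than either does with E, so E is the least closely related of the three.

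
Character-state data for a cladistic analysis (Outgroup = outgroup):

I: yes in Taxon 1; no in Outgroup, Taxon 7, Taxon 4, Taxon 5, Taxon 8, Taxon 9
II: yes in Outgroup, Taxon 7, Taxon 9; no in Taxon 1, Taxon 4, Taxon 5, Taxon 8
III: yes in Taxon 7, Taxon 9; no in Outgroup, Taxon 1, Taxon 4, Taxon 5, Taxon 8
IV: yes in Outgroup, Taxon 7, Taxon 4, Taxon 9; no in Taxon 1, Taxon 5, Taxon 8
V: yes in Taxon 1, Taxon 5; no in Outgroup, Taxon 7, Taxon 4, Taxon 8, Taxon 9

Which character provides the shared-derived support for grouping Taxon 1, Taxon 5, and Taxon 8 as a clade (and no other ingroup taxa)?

IV

Character polarity is set by the outgroup: the derived state is whichever differs from the outgroup's state, so for II, IV the derived state is 'no', and for the remaining characters it is 'yes'.
I (derived state 'yes') is unique to Taxon 1 (autapomorphy; uninformative for grouping).
II: derived state 'no' in Taxon 1, Taxon 4, Taxon 5, and Taxon 8 only — synapomorphy for {Taxon 1, Taxon 4, Taxon 5, Taxon 8}.
Only Taxon 7 and Taxon 9 show the derived state 'yes' for III, supporting them as a clade.
IV: derived state 'no' in Taxon 1, Taxon 5, and Taxon 8 only — synapomorphy for {Taxon 1, Taxon 5, Taxon 8}.
Only Taxon 1 and Taxon 5 show the derived state 'yes' for V, supporting them as a clade.
Most parsimonious ingroup topology: ((Taxon 7,Taxon 9),(((Taxon 1,Taxon 5),Taxon 8),Taxon 4)).
The clade {Taxon 1, Taxon 5, Taxon 8} is supported by IV: its derived state 'no' occurs in exactly those taxa and in no other taxon (including the outgroup).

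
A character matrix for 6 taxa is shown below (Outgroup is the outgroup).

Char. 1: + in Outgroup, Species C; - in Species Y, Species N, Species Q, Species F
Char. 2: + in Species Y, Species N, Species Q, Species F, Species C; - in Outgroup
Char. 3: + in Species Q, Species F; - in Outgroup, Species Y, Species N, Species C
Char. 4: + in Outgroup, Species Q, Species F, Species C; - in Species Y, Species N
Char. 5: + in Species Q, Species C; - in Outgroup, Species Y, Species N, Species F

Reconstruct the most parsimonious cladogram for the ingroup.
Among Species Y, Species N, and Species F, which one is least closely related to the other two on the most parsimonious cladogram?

Character polarity is set by the outgroup: the derived state is whichever differs from the outgroup's state, so for Char. 1, Char. 4 the derived state is '-', and for the remaining characters it is '+'.
Only Species F, Species N, Species Q, and Species Y show the derived state '-' for Char. 1, supporting them as a clade.
Char. 2 (derived state '+') is shared by all ingroup taxa — unites the whole ingroup.
Char. 3: derived state '+' in Species F and Species Q only — synapomorphy for {Species F, Species Q}.
Char. 4: derived state '-' in Species N and Species Y only — synapomorphy for {Species N, Species Y}.
Char. 5 (state '+') occurs in Species C and Species Q but conflicts with the nesting implied by the other characters — most parsimoniously interpreted as homoplasy.
Most parsimonious ingroup topology: (((Species Y,Species N),(Species Q,Species F)),Species C).
Species Y and Species N share a more recent common ancestor with each other than either does with Species F, so Species F is the least closely related of the three.

Species F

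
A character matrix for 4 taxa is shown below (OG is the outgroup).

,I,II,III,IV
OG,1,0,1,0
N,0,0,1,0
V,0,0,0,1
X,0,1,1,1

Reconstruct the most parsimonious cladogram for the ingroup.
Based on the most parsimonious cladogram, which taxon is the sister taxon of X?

V

Character polarity is set by the outgroup: the derived state is whichever differs from the outgroup's state, so for I, III the derived state is '0', and for the remaining characters it is '1'.
All ingroup taxa share the derived state '0' for I; it defines the ingroup but does not resolve relationships within it.
II: derived state '1' in X only — an autapomorphy, so it tells us nothing about relationships among taxa.
III (derived state '0') is unique to V (autapomorphy; uninformative for grouping).
IV: derived state '1' in V and X only — synapomorphy for {V, X}.
Most parsimonious ingroup topology: (N,(V,X)).
X and V form a cherry on this tree, so they are sister taxa.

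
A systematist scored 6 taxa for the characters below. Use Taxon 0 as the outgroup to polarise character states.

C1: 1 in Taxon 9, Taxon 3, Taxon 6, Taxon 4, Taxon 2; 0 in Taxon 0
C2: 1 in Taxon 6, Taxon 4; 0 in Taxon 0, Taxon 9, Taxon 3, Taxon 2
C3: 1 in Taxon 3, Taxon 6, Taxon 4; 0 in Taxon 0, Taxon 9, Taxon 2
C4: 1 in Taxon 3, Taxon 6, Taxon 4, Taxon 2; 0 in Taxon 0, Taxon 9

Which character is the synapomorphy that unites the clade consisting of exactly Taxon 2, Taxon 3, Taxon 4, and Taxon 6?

C4

The outgroup has state '0' for every character, so '1' is the derived state throughout.
All ingroup taxa share the derived state '1' for C1; it defines the ingroup but does not resolve relationships within it.
C2 (derived state '1') is shared by Taxon 4 and Taxon 6 — a synapomorphy uniting that clade.
C3 (derived state '1') is shared by Taxon 3, Taxon 4, and Taxon 6 — a synapomorphy uniting that clade.
C4 (derived state '1') is shared by Taxon 2, Taxon 3, Taxon 4, and Taxon 6 — a synapomorphy uniting that clade.
Most parsimonious ingroup topology: (Taxon 9,((Taxon 3,(Taxon 6,Taxon 4)),Taxon 2)).
The clade {Taxon 2, Taxon 3, Taxon 4, Taxon 6} is supported by C4: its derived state '1' occurs in exactly those taxa and in no other taxon (including the outgroup).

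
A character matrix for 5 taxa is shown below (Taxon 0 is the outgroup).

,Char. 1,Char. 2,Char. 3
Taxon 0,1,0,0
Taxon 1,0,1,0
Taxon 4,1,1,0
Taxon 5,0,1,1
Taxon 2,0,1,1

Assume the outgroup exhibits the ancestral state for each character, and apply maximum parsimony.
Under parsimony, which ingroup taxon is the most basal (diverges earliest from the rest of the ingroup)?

Character polarity is set by the outgroup: the derived state is whichever differs from the outgroup's state, so for Char. 1 the derived state is '0', and for the remaining characters it is '1'.
Char. 1 (derived state '0') is shared by Taxon 1, Taxon 2, and Taxon 5 — a synapomorphy uniting that clade.
All ingroup taxa share the derived state '1' for Char. 2; it defines the ingroup but does not resolve relationships within it.
Only Taxon 2 and Taxon 5 show the derived state '1' for Char. 3, supporting them as a clade.
Most parsimonious ingroup topology: ((Taxon 1,(Taxon 5,Taxon 2)),Taxon 4).
Taxon 4 is sister to the clade containing all other ingroup taxa, so it is the earliest-diverging (most basal) ingroup lineage.

Taxon 4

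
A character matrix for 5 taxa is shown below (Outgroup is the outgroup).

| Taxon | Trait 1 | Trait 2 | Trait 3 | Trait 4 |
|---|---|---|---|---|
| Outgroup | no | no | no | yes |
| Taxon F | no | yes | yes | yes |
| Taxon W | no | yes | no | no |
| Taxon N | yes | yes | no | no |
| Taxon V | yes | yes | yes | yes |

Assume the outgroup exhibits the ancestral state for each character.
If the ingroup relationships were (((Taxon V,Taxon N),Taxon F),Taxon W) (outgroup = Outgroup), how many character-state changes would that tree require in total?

6

Map each character onto (((Taxon V,Taxon N),Taxon F),Taxon W) (rooted by Outgroup) and count the minimum state changes it requires (Fitch parsimony):
Trait 1: 1; Trait 2: 1; Trait 3: 2; Trait 4: 2.
Total tree length = 6.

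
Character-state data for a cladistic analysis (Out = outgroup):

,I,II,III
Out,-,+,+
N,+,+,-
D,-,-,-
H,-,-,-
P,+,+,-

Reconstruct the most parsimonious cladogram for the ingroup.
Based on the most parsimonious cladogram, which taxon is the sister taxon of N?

P

Character polarity is set by the outgroup: the derived state is whichever differs from the outgroup's state, so for II, III the derived state is '-', and for the remaining characters it is '+'.
I (derived state '+') is shared by N and P — a synapomorphy uniting that clade.
Only D and H show the derived state '-' for II, supporting them as a clade.
All ingroup taxa share the derived state '-' for III; it defines the ingroup but does not resolve relationships within it.
Most parsimonious ingroup topology: ((N,P),(D,H)).
N and P form a cherry on this tree, so they are sister taxa.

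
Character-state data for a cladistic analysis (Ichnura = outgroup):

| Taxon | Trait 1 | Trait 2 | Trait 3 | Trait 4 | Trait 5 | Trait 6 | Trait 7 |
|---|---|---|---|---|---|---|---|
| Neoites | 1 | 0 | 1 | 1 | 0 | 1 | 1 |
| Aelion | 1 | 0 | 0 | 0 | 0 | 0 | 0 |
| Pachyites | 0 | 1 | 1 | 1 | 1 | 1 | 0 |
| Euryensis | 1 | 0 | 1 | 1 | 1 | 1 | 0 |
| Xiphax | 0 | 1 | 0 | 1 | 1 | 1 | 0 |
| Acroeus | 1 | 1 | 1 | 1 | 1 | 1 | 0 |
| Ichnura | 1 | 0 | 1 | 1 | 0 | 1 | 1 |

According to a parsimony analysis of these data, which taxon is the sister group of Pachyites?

Xiphax

Character polarity is set by the outgroup: the derived state is whichever differs from the outgroup's state, so for Trait 1, Trait 3, Trait 4, Trait 6, Trait 7 the derived state is '0', and for the remaining characters it is '1'.
Only Pachyites and Xiphax show the derived state '0' for Trait 1, supporting them as a clade.
Trait 2 (derived state '1') is shared by Acroeus, Pachyites, and Xiphax — a synapomorphy uniting that clade.
Trait 3 (state '0') occurs in Aelion and Xiphax but conflicts with the nesting implied by the other characters — most parsimoniously interpreted as homoplasy.
Trait 4: derived state '0' in Aelion only — an autapomorphy, so it tells us nothing about relationships among taxa.
Only Acroeus, Euryensis, Pachyites, and Xiphax show the derived state '1' for Trait 5, supporting them as a clade.
Trait 6: derived state '0' in Aelion only — an autapomorphy, so it tells us nothing about relationships among taxa.
Trait 7 (derived state '0') is shared by Acroeus, Aelion, Euryensis, Pachyites, and Xiphax — a synapomorphy uniting that clade.
Most parsimonious ingroup topology: ((Aelion,(((Xiphax,Pachyites),Acroeus),Euryensis)),Neoites).
Pachyites and Xiphax form a cherry on this tree, so they are sister taxa.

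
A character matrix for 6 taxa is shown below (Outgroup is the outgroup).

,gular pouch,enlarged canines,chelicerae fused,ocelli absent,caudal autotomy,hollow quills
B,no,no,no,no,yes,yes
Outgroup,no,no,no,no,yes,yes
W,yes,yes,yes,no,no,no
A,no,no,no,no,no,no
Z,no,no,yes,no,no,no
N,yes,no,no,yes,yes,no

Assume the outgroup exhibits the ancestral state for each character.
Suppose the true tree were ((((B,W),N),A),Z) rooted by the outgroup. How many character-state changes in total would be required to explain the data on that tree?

Map each character onto ((((B,W),N),A),Z) (rooted by Outgroup) and count the minimum state changes it requires (Fitch parsimony):
gular pouch: 2; enlarged canines: 1; chelicerae fused: 2; ocelli absent: 1; caudal autotomy: 3; hollow quills: 2.
Total tree length = 11.

11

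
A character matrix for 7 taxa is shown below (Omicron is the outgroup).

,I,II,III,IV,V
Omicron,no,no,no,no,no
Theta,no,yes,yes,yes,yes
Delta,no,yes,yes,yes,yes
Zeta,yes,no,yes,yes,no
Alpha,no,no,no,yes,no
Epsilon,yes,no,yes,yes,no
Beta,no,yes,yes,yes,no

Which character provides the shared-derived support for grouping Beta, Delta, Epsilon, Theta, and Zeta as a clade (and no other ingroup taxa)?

III

The outgroup has state 'no' for every character, so 'yes' is the derived state throughout.
Only Epsilon and Zeta show the derived state 'yes' for I, supporting them as a clade.
II (derived state 'yes') is shared by Beta, Delta, and Theta — a synapomorphy uniting that clade.
Only Beta, Delta, Epsilon, Theta, and Zeta show the derived state 'yes' for III, supporting them as a clade.
All ingroup taxa share the derived state 'yes' for IV; it defines the ingroup but does not resolve relationships within it.
Only Delta and Theta show the derived state 'yes' for V, supporting them as a clade.
Most parsimonious ingroup topology: ((((Theta,Delta),Beta),(Zeta,Epsilon)),Alpha).
The clade {Beta, Delta, Epsilon, Theta, Zeta} is supported by III: its derived state 'yes' occurs in exactly those taxa and in no other taxon (including the outgroup).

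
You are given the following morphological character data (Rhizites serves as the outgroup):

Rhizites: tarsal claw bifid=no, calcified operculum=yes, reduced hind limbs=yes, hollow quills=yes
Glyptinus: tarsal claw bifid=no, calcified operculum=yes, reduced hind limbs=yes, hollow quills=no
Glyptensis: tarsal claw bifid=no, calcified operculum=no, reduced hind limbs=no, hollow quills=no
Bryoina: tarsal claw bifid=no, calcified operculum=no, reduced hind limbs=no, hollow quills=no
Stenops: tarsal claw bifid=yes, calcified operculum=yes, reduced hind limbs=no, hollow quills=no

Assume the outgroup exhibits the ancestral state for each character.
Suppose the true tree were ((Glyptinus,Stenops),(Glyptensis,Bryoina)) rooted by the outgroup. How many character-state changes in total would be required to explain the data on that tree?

5

Map each character onto ((Glyptinus,Stenops),(Glyptensis,Bryoina)) (rooted by Rhizites) and count the minimum state changes it requires (Fitch parsimony):
tarsal claw bifid: 1; calcified operculum: 1; reduced hind limbs: 2; hollow quills: 1.
Total tree length = 5.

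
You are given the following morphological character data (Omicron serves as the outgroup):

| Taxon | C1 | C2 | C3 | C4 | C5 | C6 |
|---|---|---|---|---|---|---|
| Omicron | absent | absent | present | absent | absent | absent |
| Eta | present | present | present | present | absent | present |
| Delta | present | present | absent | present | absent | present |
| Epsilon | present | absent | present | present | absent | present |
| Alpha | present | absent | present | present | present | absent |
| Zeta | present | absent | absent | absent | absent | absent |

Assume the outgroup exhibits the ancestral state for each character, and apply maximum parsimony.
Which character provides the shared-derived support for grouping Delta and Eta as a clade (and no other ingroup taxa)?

Character polarity is set by the outgroup: the derived state is whichever differs from the outgroup's state, so for C3 the derived state is 'absent', and for the remaining characters it is 'present'.
All ingroup taxa share the derived state 'present' for C1; it defines the ingroup but does not resolve relationships within it.
C2 (derived state 'present') is shared by Delta and Eta — a synapomorphy uniting that clade.
C3 groups Delta and Zeta, which is incompatible with the clades supported by the remaining characters; treating it as convergent (homoplasy) costs fewer steps than any alternative tree.
C4 (derived state 'present') is shared by Alpha, Delta, Epsilon, and Eta — a synapomorphy uniting that clade.
C5 (derived state 'present') is unique to Alpha (autapomorphy; uninformative for grouping).
C6 (derived state 'present') is shared by Delta, Epsilon, and Eta — a synapomorphy uniting that clade.
Most parsimonious ingroup topology: ((((Eta,Delta),Epsilon),Alpha),Zeta).
The clade {Delta, Eta} is supported by C2: its derived state 'present' occurs in exactly those taxa and in no other taxon (including the outgroup).

C2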